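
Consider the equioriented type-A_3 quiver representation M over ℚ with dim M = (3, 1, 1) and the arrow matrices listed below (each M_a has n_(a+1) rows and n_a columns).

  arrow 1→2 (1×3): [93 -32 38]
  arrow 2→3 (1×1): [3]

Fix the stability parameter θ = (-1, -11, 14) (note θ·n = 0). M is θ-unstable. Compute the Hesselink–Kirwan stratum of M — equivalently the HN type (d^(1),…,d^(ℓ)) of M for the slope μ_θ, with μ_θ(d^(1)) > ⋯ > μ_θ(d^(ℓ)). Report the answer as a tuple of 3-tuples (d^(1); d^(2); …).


Barcode: M ≅ I[1,1]^2, I[1,3]. HN layers by μ_θ (3 steps, strictly decreasing):
  μ^(1)=14; μ^(2)=-1; μ^(3)=-6

((0, 0, 1); (2, 0, 0); (1, 1, 0))


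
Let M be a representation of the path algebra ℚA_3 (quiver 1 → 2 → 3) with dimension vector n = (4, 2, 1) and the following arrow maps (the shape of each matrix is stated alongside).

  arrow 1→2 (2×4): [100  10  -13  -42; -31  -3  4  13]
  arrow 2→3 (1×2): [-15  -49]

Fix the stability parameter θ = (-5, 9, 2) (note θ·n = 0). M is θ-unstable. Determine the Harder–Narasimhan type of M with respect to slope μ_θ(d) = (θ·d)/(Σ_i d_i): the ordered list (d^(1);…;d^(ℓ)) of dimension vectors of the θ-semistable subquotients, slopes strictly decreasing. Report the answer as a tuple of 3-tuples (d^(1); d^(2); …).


Via rank(M_{q-1}∘⋯∘M_p): M ≅ I[1,1]^2, I[1,2], I[1,3].
μ_θ-semistable layers: μ^(1)=9; μ^(2)=11/2; μ^(3)=-5

((0, 1, 0); (0, 1, 1); (4, 0, 0))


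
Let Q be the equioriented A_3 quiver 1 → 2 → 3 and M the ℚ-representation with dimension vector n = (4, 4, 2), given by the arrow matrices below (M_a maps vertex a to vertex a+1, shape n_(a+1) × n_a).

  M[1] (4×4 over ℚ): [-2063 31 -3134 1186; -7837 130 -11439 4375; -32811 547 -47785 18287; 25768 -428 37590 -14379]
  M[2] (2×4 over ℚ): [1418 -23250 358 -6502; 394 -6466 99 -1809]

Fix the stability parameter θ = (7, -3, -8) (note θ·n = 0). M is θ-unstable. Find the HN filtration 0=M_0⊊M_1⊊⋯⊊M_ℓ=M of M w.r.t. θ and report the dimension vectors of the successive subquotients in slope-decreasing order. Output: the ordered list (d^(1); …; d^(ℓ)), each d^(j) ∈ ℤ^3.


Interval decomposition of M: I[1,2]^2, I[1,3]^2.
HN type (ℓ=2): μ^(1)=2; μ^(2)=-4/3

((2, 2, 0); (2, 2, 2))


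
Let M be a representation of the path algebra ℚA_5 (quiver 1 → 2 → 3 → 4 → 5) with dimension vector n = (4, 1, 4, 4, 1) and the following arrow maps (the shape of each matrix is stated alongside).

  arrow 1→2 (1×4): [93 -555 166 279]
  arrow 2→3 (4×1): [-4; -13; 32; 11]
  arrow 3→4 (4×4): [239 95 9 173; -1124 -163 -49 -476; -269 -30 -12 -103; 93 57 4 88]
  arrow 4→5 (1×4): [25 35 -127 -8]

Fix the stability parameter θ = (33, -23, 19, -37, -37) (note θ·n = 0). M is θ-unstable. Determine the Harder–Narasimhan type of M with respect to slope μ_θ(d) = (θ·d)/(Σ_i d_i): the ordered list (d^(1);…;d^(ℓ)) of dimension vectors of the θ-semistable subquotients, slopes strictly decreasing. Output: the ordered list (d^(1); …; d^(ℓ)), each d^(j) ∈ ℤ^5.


Interval decomposition of M: I[1,1]^3, I[1,5], I[3,4]^3.
HN type (ℓ=2): μ^(1)=33; μ^(2)=-9

((3, 0, 0, 0, 0); (1, 1, 4, 4, 1))


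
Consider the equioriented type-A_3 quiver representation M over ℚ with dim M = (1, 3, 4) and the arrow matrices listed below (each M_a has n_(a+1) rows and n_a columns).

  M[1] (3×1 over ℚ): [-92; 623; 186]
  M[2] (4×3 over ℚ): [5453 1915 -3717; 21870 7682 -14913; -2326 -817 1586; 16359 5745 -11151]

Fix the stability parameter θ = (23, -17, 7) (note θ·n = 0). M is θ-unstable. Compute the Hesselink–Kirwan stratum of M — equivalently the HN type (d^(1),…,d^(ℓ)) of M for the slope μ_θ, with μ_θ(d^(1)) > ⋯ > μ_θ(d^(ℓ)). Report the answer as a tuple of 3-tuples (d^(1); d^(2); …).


Interval decomposition of M: I[1,3], I[2,3]^2, I[3,3].
HN type (ℓ=3): μ^(1)=7; μ^(2)=3; μ^(3)=-17

((0, 0, 4); (1, 1, 0); (0, 2, 0))


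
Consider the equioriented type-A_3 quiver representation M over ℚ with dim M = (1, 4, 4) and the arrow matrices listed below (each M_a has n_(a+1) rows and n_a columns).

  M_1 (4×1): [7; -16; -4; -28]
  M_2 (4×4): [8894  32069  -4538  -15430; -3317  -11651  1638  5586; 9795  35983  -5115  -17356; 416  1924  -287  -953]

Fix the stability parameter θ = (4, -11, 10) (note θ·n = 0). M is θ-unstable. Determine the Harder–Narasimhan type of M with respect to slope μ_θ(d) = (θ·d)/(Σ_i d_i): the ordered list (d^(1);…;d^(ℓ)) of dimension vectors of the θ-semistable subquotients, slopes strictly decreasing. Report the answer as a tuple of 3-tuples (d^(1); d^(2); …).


Barcode: M ≅ I[1,3], I[2,3]^3. HN layers by μ_θ (3 steps, strictly decreasing):
  μ^(1)=10; μ^(2)=-7/2; μ^(3)=-11

((0, 0, 4); (1, 1, 0); (0, 3, 0))


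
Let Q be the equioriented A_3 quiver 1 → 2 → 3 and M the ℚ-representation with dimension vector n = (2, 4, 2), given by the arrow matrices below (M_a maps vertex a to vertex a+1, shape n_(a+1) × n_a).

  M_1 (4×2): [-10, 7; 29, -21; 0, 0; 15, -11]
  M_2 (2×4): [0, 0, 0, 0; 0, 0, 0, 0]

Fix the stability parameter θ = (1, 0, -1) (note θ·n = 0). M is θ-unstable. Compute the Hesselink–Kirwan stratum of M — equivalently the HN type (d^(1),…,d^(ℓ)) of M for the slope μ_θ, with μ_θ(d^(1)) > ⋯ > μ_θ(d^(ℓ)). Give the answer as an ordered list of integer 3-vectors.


Interval decomposition of M: I[1,2]^2, I[2,2]^2, I[3,3]^2.
HN type (ℓ=3): μ^(1)=1/2; μ^(2)=0; μ^(3)=-1

((2, 2, 0); (0, 2, 0); (0, 0, 2))


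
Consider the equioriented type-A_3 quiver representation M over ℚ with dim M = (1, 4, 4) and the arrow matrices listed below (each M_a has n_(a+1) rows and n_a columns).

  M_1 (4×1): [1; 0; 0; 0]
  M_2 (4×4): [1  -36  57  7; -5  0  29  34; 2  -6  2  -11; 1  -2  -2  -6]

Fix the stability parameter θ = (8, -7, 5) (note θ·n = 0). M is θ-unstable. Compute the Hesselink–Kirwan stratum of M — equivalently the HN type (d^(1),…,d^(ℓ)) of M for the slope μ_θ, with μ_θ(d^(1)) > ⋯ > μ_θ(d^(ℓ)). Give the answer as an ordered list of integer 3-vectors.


Interval decomposition of M: I[1,3], I[2,3]^3.
HN type (ℓ=3): μ^(1)=5; μ^(2)=1/2; μ^(3)=-7

((0, 0, 4); (1, 1, 0); (0, 3, 0))


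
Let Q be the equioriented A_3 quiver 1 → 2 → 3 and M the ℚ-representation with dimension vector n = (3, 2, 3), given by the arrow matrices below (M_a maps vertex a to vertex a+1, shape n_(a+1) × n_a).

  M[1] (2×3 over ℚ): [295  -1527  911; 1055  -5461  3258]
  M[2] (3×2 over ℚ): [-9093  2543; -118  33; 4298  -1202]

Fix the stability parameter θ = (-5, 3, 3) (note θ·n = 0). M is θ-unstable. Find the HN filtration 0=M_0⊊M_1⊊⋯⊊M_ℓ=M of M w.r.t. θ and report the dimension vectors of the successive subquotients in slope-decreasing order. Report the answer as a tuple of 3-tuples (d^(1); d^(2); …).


Interval decomposition of M: I[1,1], I[1,3]^2, I[3,3].
HN type (ℓ=2): μ^(1)=3; μ^(2)=-5

((0, 2, 3); (3, 0, 0))


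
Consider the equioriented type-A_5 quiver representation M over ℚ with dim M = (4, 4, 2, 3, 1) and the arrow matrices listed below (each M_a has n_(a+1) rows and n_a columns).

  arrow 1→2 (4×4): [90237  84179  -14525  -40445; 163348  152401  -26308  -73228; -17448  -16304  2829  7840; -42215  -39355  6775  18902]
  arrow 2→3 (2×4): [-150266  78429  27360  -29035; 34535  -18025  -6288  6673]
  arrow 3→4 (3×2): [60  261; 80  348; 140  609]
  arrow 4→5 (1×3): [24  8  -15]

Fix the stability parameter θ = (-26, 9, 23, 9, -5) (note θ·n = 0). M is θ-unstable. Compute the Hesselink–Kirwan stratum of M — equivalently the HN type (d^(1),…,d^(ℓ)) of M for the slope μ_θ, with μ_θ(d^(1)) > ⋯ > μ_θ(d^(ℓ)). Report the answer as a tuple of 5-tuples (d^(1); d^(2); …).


Via rank(M_{q-1}∘⋯∘M_p): M ≅ I[1,2]^2, I[1,3], I[1,5], I[4,4]^2.
μ_θ-semistable layers: μ^(1)=23; μ^(2)=9; μ^(3)=-26

((0, 0, 1, 0, 0); (0, 4, 1, 3, 1); (4, 0, 0, 0, 0))


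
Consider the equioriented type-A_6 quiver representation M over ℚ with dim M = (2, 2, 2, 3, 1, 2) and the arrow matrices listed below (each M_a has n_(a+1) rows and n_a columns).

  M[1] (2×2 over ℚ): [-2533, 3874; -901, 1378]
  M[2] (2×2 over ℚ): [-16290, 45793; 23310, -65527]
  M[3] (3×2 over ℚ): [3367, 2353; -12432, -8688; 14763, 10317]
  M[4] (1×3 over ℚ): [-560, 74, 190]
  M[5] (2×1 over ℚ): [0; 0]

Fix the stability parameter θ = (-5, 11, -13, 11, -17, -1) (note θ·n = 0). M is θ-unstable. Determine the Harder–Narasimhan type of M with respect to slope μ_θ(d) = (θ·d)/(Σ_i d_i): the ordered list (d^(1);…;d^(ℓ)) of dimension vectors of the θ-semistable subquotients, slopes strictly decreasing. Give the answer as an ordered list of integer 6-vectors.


Via rank(M_{q-1}∘⋯∘M_p): M ≅ I[1,1], I[1,3], I[2,2], I[3,5], I[4,4]^2, I[6,6]^2.
μ_θ-semistable layers: μ^(1)=11; μ^(2)=-1; μ^(3)=-3; μ^(4)=-5; μ^(5)=-13

((0, 1, 0, 2, 0, 0); (0, 1, 1, 0, 0, 2); (0, 0, 0, 1, 1, 0); (2, 0, 0, 0, 0, 0); (0, 0, 1, 0, 0, 0))


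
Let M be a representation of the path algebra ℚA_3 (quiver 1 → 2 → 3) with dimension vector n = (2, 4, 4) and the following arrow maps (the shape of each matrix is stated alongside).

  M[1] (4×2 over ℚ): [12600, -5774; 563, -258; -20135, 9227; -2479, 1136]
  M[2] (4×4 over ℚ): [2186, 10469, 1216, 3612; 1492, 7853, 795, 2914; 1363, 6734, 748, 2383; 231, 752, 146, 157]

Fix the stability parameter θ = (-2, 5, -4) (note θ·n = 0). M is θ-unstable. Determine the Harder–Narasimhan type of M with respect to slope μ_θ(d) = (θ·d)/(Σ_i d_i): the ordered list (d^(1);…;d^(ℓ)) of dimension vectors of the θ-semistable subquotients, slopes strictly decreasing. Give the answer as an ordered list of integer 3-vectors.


Interval decomposition of M: I[1,3]^2, I[2,3]^2.
HN type (ℓ=2): μ^(1)=1/2; μ^(2)=-2

((0, 4, 4); (2, 0, 0))


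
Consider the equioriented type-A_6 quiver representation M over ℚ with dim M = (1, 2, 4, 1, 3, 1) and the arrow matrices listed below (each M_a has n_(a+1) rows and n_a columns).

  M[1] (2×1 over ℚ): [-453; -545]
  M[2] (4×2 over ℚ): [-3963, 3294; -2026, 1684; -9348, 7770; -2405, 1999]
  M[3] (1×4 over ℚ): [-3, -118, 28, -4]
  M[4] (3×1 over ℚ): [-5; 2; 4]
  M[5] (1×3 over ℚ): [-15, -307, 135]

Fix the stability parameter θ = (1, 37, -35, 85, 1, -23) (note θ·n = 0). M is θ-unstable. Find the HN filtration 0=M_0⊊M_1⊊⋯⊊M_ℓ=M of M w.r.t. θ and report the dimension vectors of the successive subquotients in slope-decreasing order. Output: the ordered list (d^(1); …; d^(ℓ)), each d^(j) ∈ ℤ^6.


Barcode: M ≅ I[1,6], I[2,3], I[3,3]^2, I[5,5]^2. HN layers by μ_θ (3 steps, strictly decreasing):
  μ^(1)=21; μ^(2)=1; μ^(3)=-35

((0, 0, 0, 1, 1, 1); (1, 2, 2, 0, 2, 0); (0, 0, 2, 0, 0, 0))


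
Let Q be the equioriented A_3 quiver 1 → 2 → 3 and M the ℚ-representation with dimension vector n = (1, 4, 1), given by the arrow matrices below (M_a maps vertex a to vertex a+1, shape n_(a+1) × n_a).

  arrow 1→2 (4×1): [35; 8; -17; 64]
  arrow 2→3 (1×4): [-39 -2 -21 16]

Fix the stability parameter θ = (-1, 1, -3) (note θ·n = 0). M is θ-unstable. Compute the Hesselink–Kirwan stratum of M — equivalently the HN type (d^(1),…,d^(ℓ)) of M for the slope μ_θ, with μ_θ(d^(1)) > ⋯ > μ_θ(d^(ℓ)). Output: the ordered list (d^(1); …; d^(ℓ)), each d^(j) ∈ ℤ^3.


Via rank(M_{q-1}∘⋯∘M_p): M ≅ I[1,2], I[2,2]^2, I[2,3].
μ_θ-semistable layers: μ^(1)=1; μ^(2)=-1

((0, 3, 0); (1, 1, 1))


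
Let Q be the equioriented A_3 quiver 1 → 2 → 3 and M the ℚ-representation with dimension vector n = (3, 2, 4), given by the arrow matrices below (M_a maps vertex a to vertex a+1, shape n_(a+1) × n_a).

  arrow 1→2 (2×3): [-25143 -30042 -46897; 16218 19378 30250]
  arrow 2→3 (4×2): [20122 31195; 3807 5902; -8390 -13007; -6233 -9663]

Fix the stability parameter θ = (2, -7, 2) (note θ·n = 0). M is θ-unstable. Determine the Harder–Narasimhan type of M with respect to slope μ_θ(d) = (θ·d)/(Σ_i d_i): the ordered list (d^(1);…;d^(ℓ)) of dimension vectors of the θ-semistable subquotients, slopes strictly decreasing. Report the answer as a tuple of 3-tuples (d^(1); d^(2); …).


Barcode: M ≅ I[1,1], I[1,3]^2, I[3,3]^2. HN layers by μ_θ (2 steps, strictly decreasing):
  μ^(1)=2; μ^(2)=-5/2

((1, 0, 4); (2, 2, 0))


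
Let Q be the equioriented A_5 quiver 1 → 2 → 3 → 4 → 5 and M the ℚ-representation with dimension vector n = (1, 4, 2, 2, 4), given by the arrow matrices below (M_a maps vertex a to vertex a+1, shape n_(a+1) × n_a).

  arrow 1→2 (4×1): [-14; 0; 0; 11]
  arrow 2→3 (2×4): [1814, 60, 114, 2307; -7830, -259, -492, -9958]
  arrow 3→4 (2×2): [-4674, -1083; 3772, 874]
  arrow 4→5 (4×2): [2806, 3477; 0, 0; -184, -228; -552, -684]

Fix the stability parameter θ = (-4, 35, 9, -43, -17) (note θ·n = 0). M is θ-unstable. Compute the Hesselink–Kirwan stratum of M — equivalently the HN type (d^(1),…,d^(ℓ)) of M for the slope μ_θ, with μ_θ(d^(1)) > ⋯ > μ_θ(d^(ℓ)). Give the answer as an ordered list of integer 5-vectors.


Via rank(M_{q-1}∘⋯∘M_p): M ≅ I[1,3], I[2,2]^2, I[2,4], I[4,5], I[5,5]^3.
μ_θ-semistable layers: μ^(1)=35; μ^(2)=22; μ^(3)=1/3; μ^(4)=-4; μ^(5)=-17; μ^(6)=-43

((0, 2, 0, 0, 0); (0, 1, 1, 0, 0); (0, 1, 1, 1, 0); (1, 0, 0, 0, 0); (0, 0, 0, 0, 4); (0, 0, 0, 1, 0))


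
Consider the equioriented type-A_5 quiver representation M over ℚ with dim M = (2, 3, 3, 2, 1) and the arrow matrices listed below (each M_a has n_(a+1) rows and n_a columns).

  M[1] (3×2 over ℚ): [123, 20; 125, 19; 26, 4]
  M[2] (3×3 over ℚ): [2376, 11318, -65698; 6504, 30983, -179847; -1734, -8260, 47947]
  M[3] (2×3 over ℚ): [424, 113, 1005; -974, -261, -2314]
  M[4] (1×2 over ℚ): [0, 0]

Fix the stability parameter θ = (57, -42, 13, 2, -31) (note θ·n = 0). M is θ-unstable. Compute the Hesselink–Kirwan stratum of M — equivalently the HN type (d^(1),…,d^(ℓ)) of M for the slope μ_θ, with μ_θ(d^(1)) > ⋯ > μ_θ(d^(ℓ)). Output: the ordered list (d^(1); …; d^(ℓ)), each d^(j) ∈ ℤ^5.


Via rank(M_{q-1}∘⋯∘M_p): M ≅ I[1,2], I[1,4], I[2,4], I[3,3], I[5,5].
μ_θ-semistable layers: μ^(1)=13; μ^(2)=15/2; μ^(3)=-31; μ^(4)=-42

((0, 0, 1, 0, 0); (2, 2, 2, 2, 0); (0, 0, 0, 0, 1); (0, 1, 0, 0, 0))


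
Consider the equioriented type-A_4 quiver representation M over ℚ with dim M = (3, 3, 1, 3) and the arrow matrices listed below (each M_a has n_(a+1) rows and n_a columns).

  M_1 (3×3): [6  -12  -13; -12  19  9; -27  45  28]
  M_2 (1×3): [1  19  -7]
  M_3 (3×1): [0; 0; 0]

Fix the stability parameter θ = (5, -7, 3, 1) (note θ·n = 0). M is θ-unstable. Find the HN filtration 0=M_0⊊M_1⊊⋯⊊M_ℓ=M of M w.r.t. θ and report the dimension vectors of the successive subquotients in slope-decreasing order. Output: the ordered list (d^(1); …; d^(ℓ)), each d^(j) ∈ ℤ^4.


Barcode: M ≅ I[1,2]^2, I[1,3], I[4,4]^3. HN layers by μ_θ (3 steps, strictly decreasing):
  μ^(1)=3; μ^(2)=1; μ^(3)=-1

((0, 0, 1, 0); (0, 0, 0, 3); (3, 3, 0, 0))


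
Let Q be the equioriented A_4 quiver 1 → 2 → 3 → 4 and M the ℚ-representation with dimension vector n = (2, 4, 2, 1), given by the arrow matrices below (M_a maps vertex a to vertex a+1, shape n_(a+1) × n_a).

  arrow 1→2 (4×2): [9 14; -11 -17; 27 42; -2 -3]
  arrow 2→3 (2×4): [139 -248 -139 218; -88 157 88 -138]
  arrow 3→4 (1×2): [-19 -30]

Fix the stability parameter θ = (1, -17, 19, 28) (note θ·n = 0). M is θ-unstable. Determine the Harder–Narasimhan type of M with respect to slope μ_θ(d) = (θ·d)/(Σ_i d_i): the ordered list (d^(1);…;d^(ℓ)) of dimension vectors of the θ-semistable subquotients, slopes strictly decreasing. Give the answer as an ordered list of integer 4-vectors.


Via rank(M_{q-1}∘⋯∘M_p): M ≅ I[1,2], I[1,3], I[2,2], I[2,4].
μ_θ-semistable layers: μ^(1)=28; μ^(2)=19; μ^(3)=-8; μ^(4)=-17

((0, 0, 0, 1); (0, 0, 2, 0); (2, 2, 0, 0); (0, 2, 0, 0))


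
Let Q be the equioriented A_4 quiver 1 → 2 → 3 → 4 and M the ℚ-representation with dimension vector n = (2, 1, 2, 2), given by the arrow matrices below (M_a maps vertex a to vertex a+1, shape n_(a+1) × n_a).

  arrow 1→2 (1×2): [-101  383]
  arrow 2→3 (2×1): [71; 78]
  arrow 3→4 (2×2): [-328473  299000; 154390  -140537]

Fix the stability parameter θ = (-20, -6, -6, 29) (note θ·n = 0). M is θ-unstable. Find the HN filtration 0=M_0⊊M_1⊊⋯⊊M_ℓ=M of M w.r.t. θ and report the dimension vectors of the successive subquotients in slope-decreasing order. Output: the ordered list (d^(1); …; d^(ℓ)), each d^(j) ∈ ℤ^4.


Barcode: M ≅ I[1,1], I[1,4], I[3,4]. HN layers by μ_θ (3 steps, strictly decreasing):
  μ^(1)=29; μ^(2)=-6; μ^(3)=-20

((0, 0, 0, 2); (0, 1, 2, 0); (2, 0, 0, 0))


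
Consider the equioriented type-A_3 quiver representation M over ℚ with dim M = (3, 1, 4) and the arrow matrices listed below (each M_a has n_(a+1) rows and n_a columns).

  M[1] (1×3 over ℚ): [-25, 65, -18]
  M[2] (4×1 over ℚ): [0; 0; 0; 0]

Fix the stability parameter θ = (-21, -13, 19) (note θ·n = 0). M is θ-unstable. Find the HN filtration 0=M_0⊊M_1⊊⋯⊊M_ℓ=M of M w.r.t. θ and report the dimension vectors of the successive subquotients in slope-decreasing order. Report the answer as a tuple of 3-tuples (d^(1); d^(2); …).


Interval decomposition of M: I[1,1]^2, I[1,2], I[3,3]^4.
HN type (ℓ=3): μ^(1)=19; μ^(2)=-13; μ^(3)=-21

((0, 0, 4); (0, 1, 0); (3, 0, 0))


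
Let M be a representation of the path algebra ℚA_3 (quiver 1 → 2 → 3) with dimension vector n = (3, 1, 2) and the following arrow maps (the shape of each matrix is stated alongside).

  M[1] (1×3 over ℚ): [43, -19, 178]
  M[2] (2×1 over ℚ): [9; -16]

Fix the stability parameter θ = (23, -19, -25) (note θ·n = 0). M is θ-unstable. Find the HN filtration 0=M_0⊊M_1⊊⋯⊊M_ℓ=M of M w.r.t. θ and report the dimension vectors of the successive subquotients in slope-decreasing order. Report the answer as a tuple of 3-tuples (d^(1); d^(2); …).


Via rank(M_{q-1}∘⋯∘M_p): M ≅ I[1,1]^2, I[1,3], I[3,3].
μ_θ-semistable layers: μ^(1)=23; μ^(2)=-7; μ^(3)=-25

((2, 0, 0); (1, 1, 1); (0, 0, 1))


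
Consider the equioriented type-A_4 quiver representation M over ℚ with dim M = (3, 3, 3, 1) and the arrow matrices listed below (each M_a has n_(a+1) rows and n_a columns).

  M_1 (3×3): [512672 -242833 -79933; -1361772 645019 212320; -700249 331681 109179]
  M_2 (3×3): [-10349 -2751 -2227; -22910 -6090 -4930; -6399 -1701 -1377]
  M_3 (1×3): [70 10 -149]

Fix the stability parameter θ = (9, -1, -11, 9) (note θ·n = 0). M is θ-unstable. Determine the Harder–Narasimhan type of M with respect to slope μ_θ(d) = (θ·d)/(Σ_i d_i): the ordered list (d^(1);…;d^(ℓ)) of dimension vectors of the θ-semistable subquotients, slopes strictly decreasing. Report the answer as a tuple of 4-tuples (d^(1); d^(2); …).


Interval decomposition of M: I[1,2]^2, I[1,4], I[3,3]^2.
HN type (ℓ=4): μ^(1)=9; μ^(2)=4; μ^(3)=-1; μ^(4)=-11

((0, 0, 0, 1); (2, 2, 0, 0); (1, 1, 1, 0); (0, 0, 2, 0))


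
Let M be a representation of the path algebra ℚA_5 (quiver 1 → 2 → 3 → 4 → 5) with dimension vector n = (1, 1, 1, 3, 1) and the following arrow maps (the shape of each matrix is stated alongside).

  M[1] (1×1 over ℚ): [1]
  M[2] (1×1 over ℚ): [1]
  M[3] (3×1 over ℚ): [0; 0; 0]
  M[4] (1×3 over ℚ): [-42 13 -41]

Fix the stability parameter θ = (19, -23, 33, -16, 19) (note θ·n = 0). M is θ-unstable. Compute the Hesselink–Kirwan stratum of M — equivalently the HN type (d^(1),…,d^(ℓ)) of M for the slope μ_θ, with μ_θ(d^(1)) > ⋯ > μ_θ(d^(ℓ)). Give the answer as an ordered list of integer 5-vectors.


Barcode: M ≅ I[1,3], I[4,4]^2, I[4,5]. HN layers by μ_θ (4 steps, strictly decreasing):
  μ^(1)=33; μ^(2)=19; μ^(3)=-2; μ^(4)=-16

((0, 0, 1, 0, 0); (0, 0, 0, 0, 1); (1, 1, 0, 0, 0); (0, 0, 0, 3, 0))


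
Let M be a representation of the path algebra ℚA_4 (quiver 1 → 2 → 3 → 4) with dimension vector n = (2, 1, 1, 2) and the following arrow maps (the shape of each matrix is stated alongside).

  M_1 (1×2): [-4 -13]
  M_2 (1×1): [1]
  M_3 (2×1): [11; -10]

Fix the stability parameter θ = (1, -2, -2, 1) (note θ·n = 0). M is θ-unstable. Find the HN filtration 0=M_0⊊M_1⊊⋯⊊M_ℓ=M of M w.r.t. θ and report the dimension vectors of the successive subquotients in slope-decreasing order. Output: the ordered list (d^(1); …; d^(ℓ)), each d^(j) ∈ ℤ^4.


Barcode: M ≅ I[1,1], I[1,4], I[4,4]. HN layers by μ_θ (2 steps, strictly decreasing):
  μ^(1)=1; μ^(2)=-1

((1, 0, 0, 2); (1, 1, 1, 0))


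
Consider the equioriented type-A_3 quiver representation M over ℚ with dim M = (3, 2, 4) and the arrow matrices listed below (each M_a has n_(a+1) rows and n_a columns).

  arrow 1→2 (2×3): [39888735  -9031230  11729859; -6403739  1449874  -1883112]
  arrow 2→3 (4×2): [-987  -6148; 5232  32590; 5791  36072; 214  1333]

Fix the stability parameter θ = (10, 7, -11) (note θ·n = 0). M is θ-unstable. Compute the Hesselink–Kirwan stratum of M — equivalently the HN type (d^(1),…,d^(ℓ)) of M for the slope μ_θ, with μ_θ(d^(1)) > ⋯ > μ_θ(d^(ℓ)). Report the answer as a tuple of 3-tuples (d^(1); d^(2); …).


Barcode: M ≅ I[1,1], I[1,3]^2, I[3,3]^2. HN layers by μ_θ (3 steps, strictly decreasing):
  μ^(1)=10; μ^(2)=2; μ^(3)=-11

((1, 0, 0); (2, 2, 2); (0, 0, 2))


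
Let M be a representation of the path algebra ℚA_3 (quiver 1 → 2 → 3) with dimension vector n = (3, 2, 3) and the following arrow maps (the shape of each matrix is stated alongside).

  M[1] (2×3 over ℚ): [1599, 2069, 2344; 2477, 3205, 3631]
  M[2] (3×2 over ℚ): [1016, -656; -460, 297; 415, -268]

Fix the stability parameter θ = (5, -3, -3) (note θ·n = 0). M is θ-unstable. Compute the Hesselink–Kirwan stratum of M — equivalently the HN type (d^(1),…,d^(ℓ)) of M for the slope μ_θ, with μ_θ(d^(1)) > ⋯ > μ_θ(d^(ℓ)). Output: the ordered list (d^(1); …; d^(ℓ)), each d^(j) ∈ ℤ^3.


Via rank(M_{q-1}∘⋯∘M_p): M ≅ I[1,1], I[1,3]^2, I[3,3].
μ_θ-semistable layers: μ^(1)=5; μ^(2)=-1/3; μ^(3)=-3

((1, 0, 0); (2, 2, 2); (0, 0, 1))


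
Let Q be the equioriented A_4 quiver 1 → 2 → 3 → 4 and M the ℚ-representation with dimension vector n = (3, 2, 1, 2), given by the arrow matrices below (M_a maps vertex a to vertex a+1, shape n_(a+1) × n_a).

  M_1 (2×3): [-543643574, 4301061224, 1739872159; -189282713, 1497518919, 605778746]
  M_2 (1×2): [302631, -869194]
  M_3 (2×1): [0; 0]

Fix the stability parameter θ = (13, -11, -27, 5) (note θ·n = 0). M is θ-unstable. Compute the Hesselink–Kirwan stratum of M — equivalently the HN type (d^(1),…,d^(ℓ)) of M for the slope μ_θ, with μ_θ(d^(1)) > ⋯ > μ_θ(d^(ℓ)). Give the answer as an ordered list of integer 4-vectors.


Barcode: M ≅ I[1,1], I[1,2], I[1,3], I[4,4]^2. HN layers by μ_θ (4 steps, strictly decreasing):
  μ^(1)=13; μ^(2)=5; μ^(3)=1; μ^(4)=-25/3

((1, 0, 0, 0); (0, 0, 0, 2); (1, 1, 0, 0); (1, 1, 1, 0))


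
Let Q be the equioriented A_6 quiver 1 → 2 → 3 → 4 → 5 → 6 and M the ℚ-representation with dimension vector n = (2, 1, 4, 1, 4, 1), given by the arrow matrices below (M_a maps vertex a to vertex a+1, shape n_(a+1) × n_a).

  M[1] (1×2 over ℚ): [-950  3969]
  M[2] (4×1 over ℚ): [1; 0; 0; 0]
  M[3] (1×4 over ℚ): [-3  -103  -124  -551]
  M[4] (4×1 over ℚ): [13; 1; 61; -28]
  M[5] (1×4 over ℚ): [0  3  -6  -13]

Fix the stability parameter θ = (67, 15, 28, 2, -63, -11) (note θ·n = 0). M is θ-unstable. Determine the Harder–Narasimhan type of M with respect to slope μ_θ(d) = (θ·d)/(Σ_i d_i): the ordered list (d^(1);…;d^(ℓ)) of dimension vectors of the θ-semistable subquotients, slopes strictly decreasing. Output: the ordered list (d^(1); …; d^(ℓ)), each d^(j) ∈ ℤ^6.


Barcode: M ≅ I[1,1], I[1,6], I[3,3]^3, I[5,5]^3. HN layers by μ_θ (4 steps, strictly decreasing):
  μ^(1)=67; μ^(2)=28; μ^(3)=19/3; μ^(4)=-63

((1, 0, 0, 0, 0, 0); (0, 0, 3, 0, 0, 0); (1, 1, 1, 1, 1, 1); (0, 0, 0, 0, 3, 0))


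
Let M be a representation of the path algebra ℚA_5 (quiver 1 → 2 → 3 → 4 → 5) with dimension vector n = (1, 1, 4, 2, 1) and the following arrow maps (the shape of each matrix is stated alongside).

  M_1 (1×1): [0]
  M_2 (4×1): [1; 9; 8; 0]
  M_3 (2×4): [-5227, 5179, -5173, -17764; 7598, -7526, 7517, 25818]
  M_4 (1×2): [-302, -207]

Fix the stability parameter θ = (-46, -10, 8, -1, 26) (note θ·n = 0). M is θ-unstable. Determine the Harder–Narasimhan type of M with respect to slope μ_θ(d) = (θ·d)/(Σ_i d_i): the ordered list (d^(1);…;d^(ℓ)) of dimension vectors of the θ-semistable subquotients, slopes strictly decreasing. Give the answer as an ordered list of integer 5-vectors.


Via rank(M_{q-1}∘⋯∘M_p): M ≅ I[1,1], I[2,3], I[3,3], I[3,4], I[3,5].
μ_θ-semistable layers: μ^(1)=26; μ^(2)=8; μ^(3)=7/2; μ^(4)=-10; μ^(5)=-46

((0, 0, 0, 0, 1); (0, 0, 2, 0, 0); (0, 0, 2, 2, 0); (0, 1, 0, 0, 0); (1, 0, 0, 0, 0))


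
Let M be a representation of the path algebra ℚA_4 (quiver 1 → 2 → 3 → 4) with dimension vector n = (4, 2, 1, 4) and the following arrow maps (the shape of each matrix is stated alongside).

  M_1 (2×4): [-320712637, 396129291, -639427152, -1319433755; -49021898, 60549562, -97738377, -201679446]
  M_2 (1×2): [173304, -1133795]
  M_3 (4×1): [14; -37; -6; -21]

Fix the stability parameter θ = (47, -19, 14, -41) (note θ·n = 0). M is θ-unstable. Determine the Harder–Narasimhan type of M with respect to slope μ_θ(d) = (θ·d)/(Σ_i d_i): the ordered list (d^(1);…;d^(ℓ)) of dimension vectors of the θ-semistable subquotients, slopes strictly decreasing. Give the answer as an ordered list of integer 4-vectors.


Via rank(M_{q-1}∘⋯∘M_p): M ≅ I[1,1]^2, I[1,2], I[1,4], I[4,4]^3.
μ_θ-semistable layers: μ^(1)=47; μ^(2)=14; μ^(3)=1/4; μ^(4)=-41

((2, 0, 0, 0); (1, 1, 0, 0); (1, 1, 1, 1); (0, 0, 0, 3))


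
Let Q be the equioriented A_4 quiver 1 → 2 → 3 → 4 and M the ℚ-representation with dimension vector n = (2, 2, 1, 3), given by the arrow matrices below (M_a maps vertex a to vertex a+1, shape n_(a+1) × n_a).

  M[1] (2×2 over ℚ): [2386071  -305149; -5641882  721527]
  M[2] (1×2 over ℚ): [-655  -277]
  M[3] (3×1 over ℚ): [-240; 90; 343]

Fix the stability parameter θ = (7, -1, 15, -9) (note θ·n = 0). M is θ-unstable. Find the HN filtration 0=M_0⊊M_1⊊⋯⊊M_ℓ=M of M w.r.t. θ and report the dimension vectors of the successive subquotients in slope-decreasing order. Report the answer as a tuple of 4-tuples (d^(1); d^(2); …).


Barcode: M ≅ I[1,2], I[1,4], I[4,4]^2. HN layers by μ_θ (2 steps, strictly decreasing):
  μ^(1)=3; μ^(2)=-9

((2, 2, 1, 1); (0, 0, 0, 2))


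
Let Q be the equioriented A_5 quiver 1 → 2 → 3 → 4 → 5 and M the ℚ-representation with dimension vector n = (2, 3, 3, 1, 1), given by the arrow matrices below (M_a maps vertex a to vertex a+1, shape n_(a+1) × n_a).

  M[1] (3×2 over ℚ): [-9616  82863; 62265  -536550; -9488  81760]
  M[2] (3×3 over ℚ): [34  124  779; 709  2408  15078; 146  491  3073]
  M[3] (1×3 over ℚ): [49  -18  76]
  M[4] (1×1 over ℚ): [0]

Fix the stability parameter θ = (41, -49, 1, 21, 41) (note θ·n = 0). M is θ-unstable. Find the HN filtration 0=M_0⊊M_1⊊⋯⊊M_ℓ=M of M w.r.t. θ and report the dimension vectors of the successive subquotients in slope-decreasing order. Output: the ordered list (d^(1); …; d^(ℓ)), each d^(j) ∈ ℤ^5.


Barcode: M ≅ I[1,3]^2, I[2,4], I[5,5]. HN layers by μ_θ (5 steps, strictly decreasing):
  μ^(1)=41; μ^(2)=21; μ^(3)=1; μ^(4)=-4; μ^(5)=-49

((0, 0, 0, 0, 1); (0, 0, 0, 1, 0); (0, 0, 3, 0, 0); (2, 2, 0, 0, 0); (0, 1, 0, 0, 0))


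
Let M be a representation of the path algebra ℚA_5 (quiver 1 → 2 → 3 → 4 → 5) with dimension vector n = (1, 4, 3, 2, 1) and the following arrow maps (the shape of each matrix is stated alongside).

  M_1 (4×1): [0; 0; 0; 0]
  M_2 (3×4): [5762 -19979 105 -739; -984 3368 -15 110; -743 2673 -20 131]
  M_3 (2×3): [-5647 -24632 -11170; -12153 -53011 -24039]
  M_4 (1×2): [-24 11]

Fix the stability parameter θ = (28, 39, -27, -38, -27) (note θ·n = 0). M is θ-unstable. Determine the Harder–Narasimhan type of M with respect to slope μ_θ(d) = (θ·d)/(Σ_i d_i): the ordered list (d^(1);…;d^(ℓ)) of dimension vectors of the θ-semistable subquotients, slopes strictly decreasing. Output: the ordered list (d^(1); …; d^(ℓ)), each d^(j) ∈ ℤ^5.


Via rank(M_{q-1}∘⋯∘M_p): M ≅ I[1,1], I[2,2], I[2,3], I[2,4], I[2,5].
μ_θ-semistable layers: μ^(1)=39; μ^(2)=28; μ^(3)=6; μ^(4)=-26/3; μ^(5)=-53/4

((0, 1, 0, 0, 0); (1, 0, 0, 0, 0); (0, 1, 1, 0, 0); (0, 1, 1, 1, 0); (0, 1, 1, 1, 1))


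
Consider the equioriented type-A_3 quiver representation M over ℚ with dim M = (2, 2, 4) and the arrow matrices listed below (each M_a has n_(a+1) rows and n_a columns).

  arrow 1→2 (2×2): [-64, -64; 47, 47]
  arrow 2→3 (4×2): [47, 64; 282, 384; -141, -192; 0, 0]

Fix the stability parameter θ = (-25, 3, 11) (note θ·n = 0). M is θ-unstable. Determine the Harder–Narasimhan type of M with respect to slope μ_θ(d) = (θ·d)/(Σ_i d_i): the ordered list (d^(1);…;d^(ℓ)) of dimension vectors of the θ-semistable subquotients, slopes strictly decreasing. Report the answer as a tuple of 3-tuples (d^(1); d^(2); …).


Via rank(M_{q-1}∘⋯∘M_p): M ≅ I[1,1], I[1,2], I[2,3], I[3,3]^3.
μ_θ-semistable layers: μ^(1)=11; μ^(2)=3; μ^(3)=-25

((0, 0, 4); (0, 2, 0); (2, 0, 0))


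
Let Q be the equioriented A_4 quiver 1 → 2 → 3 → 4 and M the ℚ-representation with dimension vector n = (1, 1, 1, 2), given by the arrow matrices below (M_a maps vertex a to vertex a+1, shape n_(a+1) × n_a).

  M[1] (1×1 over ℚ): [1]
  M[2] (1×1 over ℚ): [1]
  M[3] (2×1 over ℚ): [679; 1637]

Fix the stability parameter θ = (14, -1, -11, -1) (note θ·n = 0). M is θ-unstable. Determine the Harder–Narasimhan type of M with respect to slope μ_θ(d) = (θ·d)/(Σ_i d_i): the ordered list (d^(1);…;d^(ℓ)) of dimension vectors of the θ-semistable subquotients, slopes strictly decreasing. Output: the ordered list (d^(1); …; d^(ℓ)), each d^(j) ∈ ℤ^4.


Interval decomposition of M: I[1,4], I[4,4].
HN type (ℓ=2): μ^(1)=1/4; μ^(2)=-1

((1, 1, 1, 1); (0, 0, 0, 1))


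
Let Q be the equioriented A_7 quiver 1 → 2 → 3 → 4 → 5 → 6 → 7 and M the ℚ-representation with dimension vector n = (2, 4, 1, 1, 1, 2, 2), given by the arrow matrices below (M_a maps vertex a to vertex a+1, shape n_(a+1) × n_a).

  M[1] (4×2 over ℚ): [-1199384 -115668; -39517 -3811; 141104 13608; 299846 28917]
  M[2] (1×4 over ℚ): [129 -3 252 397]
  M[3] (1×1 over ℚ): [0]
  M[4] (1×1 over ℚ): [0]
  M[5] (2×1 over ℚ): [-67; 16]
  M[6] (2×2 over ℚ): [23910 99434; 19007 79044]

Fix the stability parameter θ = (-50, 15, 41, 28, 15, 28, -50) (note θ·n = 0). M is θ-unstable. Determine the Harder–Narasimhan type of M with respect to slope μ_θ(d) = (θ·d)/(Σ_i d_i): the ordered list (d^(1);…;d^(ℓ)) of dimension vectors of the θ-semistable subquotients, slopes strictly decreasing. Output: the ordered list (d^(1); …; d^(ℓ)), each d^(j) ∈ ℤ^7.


Barcode: M ≅ I[1,2], I[1,3], I[2,2]^2, I[4,4], I[5,7], I[6,7]. HN layers by μ_θ (6 steps, strictly decreasing):
  μ^(1)=41; μ^(2)=28; μ^(3)=15; μ^(4)=-7/3; μ^(5)=-11; μ^(6)=-50

((0, 0, 1, 0, 0, 0, 0); (0, 0, 0, 1, 0, 0, 0); (0, 4, 0, 0, 0, 0, 0); (0, 0, 0, 0, 1, 1, 1); (0, 0, 0, 0, 0, 1, 1); (2, 0, 0, 0, 0, 0, 0))


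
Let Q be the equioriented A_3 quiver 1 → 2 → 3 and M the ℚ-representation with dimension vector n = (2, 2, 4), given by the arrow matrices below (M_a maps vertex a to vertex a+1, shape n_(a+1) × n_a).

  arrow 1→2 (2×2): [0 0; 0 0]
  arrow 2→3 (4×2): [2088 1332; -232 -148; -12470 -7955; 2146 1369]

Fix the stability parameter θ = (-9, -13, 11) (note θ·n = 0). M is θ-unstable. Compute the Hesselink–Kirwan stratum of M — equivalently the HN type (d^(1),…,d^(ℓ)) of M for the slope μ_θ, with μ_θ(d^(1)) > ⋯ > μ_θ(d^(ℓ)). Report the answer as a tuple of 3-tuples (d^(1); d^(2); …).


Barcode: M ≅ I[1,1]^2, I[2,2], I[2,3], I[3,3]^3. HN layers by μ_θ (3 steps, strictly decreasing):
  μ^(1)=11; μ^(2)=-9; μ^(3)=-13

((0, 0, 4); (2, 0, 0); (0, 2, 0))


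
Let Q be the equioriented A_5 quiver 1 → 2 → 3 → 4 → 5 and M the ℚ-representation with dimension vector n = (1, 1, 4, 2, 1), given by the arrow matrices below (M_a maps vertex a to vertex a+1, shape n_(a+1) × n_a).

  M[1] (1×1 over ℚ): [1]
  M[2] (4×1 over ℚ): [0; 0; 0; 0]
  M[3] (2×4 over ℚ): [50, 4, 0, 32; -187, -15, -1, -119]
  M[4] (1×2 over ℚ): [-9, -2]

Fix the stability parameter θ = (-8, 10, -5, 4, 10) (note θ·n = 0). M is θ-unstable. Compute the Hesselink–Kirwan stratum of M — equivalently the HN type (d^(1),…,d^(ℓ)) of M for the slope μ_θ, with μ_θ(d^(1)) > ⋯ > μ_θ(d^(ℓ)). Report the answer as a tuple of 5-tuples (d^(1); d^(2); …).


Via rank(M_{q-1}∘⋯∘M_p): M ≅ I[1,2], I[3,3]^2, I[3,4], I[3,5].
μ_θ-semistable layers: μ^(1)=10; μ^(2)=4; μ^(3)=-5; μ^(4)=-8

((0, 1, 0, 0, 1); (0, 0, 0, 2, 0); (0, 0, 4, 0, 0); (1, 0, 0, 0, 0))


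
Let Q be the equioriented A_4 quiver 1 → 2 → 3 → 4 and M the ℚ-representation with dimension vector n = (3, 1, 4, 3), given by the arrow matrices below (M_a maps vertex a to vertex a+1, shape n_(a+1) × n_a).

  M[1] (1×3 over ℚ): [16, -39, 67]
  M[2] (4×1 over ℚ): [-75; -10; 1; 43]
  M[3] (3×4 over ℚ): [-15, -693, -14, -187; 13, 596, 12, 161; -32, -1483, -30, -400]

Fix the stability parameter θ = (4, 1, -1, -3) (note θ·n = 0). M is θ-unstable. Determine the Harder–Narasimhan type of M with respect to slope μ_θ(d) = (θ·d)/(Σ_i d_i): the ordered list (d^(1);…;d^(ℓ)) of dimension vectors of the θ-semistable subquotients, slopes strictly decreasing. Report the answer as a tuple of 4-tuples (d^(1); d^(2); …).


Interval decomposition of M: I[1,1]^2, I[1,3], I[3,3], I[3,4]^2, I[4,4].
HN type (ℓ=5): μ^(1)=4; μ^(2)=4/3; μ^(3)=-1; μ^(4)=-2; μ^(5)=-3

((2, 0, 0, 0); (1, 1, 1, 0); (0, 0, 1, 0); (0, 0, 2, 2); (0, 0, 0, 1))


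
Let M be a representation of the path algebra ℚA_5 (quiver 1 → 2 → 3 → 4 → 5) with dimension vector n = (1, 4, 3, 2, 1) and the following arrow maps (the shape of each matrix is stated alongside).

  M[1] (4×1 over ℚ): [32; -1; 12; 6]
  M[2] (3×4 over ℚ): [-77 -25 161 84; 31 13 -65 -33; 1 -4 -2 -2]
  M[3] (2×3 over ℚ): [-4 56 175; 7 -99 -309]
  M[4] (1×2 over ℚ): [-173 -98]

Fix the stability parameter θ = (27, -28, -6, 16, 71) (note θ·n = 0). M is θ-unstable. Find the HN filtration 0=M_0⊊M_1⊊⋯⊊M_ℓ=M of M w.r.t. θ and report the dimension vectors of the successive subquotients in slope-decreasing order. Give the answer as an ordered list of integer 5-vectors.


Interval decomposition of M: I[1,5], I[2,2], I[2,3], I[2,4].
HN type (ℓ=5): μ^(1)=71; μ^(2)=16; μ^(3)=-7/3; μ^(4)=-6; μ^(5)=-28

((0, 0, 0, 0, 1); (0, 0, 0, 2, 0); (1, 1, 1, 0, 0); (0, 0, 2, 0, 0); (0, 3, 0, 0, 0))


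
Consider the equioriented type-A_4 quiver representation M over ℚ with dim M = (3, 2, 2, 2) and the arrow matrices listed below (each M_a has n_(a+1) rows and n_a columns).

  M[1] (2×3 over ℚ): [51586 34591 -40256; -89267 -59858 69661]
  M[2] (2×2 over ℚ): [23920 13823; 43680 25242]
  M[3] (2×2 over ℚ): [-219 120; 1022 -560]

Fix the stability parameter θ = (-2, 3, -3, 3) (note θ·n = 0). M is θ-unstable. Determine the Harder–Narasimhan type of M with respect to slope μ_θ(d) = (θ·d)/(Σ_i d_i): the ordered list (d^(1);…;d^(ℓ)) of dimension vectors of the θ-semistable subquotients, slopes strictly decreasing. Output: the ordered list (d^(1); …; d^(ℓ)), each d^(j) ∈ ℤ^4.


Barcode: M ≅ I[1,1], I[1,2], I[1,4], I[3,3], I[4,4]. HN layers by μ_θ (4 steps, strictly decreasing):
  μ^(1)=3; μ^(2)=0; μ^(3)=-2; μ^(4)=-3

((0, 1, 0, 2); (0, 1, 1, 0); (3, 0, 0, 0); (0, 0, 1, 0))


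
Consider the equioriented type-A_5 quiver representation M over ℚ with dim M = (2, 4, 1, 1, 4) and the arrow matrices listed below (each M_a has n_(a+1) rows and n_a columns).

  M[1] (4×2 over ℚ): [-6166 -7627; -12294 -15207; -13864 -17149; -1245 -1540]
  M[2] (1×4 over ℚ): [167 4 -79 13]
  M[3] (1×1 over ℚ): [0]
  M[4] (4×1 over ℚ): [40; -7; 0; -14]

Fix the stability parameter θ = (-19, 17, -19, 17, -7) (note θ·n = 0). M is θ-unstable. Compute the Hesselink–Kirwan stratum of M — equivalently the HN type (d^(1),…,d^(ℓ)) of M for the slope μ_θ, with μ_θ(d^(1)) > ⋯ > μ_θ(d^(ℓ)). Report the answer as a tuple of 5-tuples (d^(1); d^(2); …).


Via rank(M_{q-1}∘⋯∘M_p): M ≅ I[1,2], I[1,3], I[2,2]^2, I[4,5], I[5,5]^3.
μ_θ-semistable layers: μ^(1)=17; μ^(2)=5; μ^(3)=-1; μ^(4)=-7; μ^(5)=-19

((0, 3, 0, 0, 0); (0, 0, 0, 1, 1); (0, 1, 1, 0, 0); (0, 0, 0, 0, 3); (2, 0, 0, 0, 0))


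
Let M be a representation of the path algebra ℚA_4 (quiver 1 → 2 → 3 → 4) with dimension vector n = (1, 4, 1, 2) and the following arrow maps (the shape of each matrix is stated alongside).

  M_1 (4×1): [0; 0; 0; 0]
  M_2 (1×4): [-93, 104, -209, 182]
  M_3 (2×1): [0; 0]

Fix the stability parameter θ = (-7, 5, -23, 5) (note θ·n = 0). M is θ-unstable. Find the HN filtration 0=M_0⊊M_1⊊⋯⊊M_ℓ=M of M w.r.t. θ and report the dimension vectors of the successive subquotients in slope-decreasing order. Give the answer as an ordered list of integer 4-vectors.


Via rank(M_{q-1}∘⋯∘M_p): M ≅ I[1,1], I[2,2]^3, I[2,3], I[4,4]^2.
μ_θ-semistable layers: μ^(1)=5; μ^(2)=-7; μ^(3)=-9

((0, 3, 0, 2); (1, 0, 0, 0); (0, 1, 1, 0))


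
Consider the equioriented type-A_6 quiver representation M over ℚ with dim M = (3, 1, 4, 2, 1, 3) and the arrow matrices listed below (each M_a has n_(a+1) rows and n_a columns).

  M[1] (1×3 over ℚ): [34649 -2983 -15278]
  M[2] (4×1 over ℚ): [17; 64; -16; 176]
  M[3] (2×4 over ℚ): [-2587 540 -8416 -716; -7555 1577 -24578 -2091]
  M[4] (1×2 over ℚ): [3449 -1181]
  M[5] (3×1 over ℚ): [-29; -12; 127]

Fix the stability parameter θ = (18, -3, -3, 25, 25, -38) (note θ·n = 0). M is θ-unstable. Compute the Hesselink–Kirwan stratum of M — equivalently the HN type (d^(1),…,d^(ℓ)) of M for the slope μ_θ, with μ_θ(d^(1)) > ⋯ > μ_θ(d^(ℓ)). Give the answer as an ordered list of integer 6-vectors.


Via rank(M_{q-1}∘⋯∘M_p): M ≅ I[1,1]^2, I[1,6], I[3,3]^2, I[3,4], I[6,6]^2.
μ_θ-semistable layers: μ^(1)=25; μ^(2)=18; μ^(3)=4; μ^(4)=-3; μ^(5)=-38

((0, 0, 0, 1, 0, 0); (2, 0, 0, 0, 0, 0); (1, 1, 1, 1, 1, 1); (0, 0, 3, 0, 0, 0); (0, 0, 0, 0, 0, 2))


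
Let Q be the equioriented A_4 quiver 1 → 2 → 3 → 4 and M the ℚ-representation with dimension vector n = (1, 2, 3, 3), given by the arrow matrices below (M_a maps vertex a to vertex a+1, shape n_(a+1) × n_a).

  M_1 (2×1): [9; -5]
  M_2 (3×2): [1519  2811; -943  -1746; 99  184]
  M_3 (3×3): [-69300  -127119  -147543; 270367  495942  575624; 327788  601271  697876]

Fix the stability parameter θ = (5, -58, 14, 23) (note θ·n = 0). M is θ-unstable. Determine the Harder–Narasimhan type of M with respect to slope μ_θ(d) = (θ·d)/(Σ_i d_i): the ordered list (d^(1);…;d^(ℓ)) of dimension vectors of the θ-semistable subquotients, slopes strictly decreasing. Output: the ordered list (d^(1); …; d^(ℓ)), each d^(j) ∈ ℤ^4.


Barcode: M ≅ I[1,4], I[2,4], I[3,4]. HN layers by μ_θ (4 steps, strictly decreasing):
  μ^(1)=23; μ^(2)=14; μ^(3)=-53/2; μ^(4)=-58

((0, 0, 0, 3); (0, 0, 3, 0); (1, 1, 0, 0); (0, 1, 0, 0))


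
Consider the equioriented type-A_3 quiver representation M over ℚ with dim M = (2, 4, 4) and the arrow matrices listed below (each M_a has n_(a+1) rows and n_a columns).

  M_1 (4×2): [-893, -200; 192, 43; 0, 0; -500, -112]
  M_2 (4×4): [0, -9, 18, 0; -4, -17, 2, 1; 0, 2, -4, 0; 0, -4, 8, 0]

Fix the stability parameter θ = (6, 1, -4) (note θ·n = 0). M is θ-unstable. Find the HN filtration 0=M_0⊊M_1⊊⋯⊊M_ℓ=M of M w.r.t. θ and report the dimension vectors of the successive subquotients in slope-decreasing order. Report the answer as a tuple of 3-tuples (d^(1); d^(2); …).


Via rank(M_{q-1}∘⋯∘M_p): M ≅ I[1,2], I[1,3], I[2,2], I[2,3], I[3,3]^2.
μ_θ-semistable layers: μ^(1)=7/2; μ^(2)=1; μ^(3)=-3/2; μ^(4)=-4

((1, 1, 0); (1, 2, 1); (0, 1, 1); (0, 0, 2))
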